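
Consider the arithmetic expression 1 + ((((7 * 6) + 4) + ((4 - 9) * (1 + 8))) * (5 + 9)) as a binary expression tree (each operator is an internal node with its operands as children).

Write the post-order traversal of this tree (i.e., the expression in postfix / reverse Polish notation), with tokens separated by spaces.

Post-order on an expression tree gives postfix notation: for each operator, emit left operand, right operand, then the operator.

1 7 6 * 4 + 4 9 - 1 8 + * + 5 9 + * +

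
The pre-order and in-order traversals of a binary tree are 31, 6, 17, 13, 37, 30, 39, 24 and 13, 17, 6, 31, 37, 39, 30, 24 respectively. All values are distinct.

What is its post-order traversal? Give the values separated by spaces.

The first element of pre-order is the root; it splits in-order into left and right subtrees.
Root 31: left subtree has 3 nodes {13, 17, 6}, right has 4 {37, 39, 30, 24}.
  Root 6: left subtree has 2 nodes {13, 17}, right has 0 { }.
    Root 17: left subtree has 1 node {13}, right has 0 { }.
  Root 37: left subtree has 0 nodes { }, right has 3 {39, 30, 24}.
    Root 30: left subtree has 1 node {39}, right has 1 {24}.

13 17 6 39 24 30 37 31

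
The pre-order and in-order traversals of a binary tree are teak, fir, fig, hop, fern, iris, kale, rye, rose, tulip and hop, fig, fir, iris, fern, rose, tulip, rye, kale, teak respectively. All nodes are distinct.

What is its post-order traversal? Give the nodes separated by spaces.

hop fig iris tulip rose rye kale fern fir teak

The first element of pre-order is the root; it splits in-order into left and right subtrees.
Root teak: left subtree has 9 nodes {hop, fig, fir, iris, fern, rose, tulip, rye, kale}, right has 0 { }.
  Root fir: left subtree has 2 nodes {hop, fig}, right has 6 {iris, fern, rose, tulip, rye, kale}.
    Root fig: left subtree has 1 node {hop}, right has 0 { }.
    Root fern: left subtree has 1 node {iris}, right has 4 {rose, tulip, rye, kale}.
      Root kale: left subtree has 3 nodes {rose, tulip, rye}, right has 0 { }.
        Root rye: left subtree has 2 nodes {rose, tulip}, right has 0 { }.
          Root rose: left subtree has 0 nodes { }, right has 1 {tulip}.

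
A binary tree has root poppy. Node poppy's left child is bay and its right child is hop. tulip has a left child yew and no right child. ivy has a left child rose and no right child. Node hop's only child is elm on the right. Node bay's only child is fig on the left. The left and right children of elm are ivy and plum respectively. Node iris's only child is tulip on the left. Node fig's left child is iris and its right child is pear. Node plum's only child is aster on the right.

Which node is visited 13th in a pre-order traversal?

Pre-order visits the node, then its left subtree, then its right subtree.
Visit poppy.
At poppy: go left to bay.
  Visit bay.
  At bay: go left to fig.
    Visit fig.
    At fig: go left to iris.
      Visit iris.
      At iris: go left to tulip.
        Visit tulip.
        At tulip: go left to yew.
          yew is a leaf — visit yew.
        At tulip: no right child.
      At iris: no right child.
    At fig: go right to pear.
      pear is a leaf — visit pear.
  At bay: no right child.
At poppy: go right to hop.
  Visit hop.
  At hop: no left child.
  At hop: go right to elm.
    Visit elm.
    At elm: go left to ivy.
      Visit ivy.
      At ivy: go left to rose.
        rose is a leaf — visit rose.
      At ivy: no right child.
    At elm: go right to plum.
      Visit plum.
      At plum: no left child.
      At plum: go right to aster.
        aster is a leaf — visit aster.
Full pre-order sequence: poppy, bay, fig, iris, tulip, yew, pear, hop, elm, ivy, rose, plum, aster.

aster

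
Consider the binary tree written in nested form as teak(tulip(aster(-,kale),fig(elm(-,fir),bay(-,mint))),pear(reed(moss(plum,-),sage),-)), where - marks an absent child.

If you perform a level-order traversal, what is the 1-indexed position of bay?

9

Level-order visits nodes level by level from the root, left to right within each level.
Level 0: teak
Level 1: tulip, pear
Level 2: aster, fig, reed
Level 3: kale, elm, bay, moss, sage
Level 4: fir, mint, plum
Full level-order sequence: teak, tulip, pear, aster, fig, reed, kale, elm, bay, moss, sage, fir, mint, plum.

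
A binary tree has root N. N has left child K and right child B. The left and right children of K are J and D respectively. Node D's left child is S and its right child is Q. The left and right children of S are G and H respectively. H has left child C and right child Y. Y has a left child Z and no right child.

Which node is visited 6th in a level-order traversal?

S

Level-order visits nodes level by level from the root, left to right within each level.
Level 0: N
Level 1: K, B
Level 2: J, D
Level 3: S, Q
Level 4: G, H
Level 5: C, Y
Level 6: Z
Full level-order sequence: N, K, B, J, D, S, Q, G, H, C, Y, Z.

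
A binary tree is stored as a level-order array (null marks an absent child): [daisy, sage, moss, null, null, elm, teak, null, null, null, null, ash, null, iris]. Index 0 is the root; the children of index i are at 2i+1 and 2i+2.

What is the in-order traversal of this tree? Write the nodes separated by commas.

sage, daisy, ash, elm, moss, iris, teak

In-order visits the left subtree, then the node, then the right subtree.
At daisy: go left to sage.
  sage is a leaf — visit sage.
Visit daisy.
At daisy: go right to moss.
  At moss: go left to elm.
    At elm: go left to ash.
      ash is a leaf — visit ash.
    Visit elm.
    At elm: no right child.
  Visit moss.
  At moss: go right to teak.
    At teak: go left to iris.
      iris is a leaf — visit iris.
    Visit teak.
    At teak: no right child.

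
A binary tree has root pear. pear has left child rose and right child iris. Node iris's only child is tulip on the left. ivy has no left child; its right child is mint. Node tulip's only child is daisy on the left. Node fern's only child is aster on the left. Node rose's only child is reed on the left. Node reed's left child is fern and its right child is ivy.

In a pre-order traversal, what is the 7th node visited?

mint

Pre-order visits the node, then its left subtree, then its right subtree.
Visit pear.
At pear: go left to rose.
  Visit rose.
  At rose: go left to reed.
    Visit reed.
    At reed: go left to fern.
      Visit fern.
      At fern: go left to aster.
        aster is a leaf — visit aster.
      At fern: no right child.
    At reed: go right to ivy.
      Visit ivy.
      At ivy: no left child.
      At ivy: go right to mint.
        mint is a leaf — visit mint.
  At rose: no right child.
At pear: go right to iris.
  Visit iris.
  At iris: go left to tulip.
    Visit tulip.
    At tulip: go left to daisy.
      daisy is a leaf — visit daisy.
    At tulip: no right child.
  At iris: no right child.
Full pre-order sequence: pear, rose, reed, fern, aster, ivy, mint, iris, tulip, daisy.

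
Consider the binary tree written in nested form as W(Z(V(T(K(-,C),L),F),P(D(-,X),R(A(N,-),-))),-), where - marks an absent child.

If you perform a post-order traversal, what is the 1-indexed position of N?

Post-order visits the left subtree, then the right subtree, then the node.
At W: go left to Z.
  At Z: go left to V.
    At V: go left to T.
      At T: go left to K.
        At K: no left child.
        At K: go right to C.
          C is a leaf — visit C.
        Visit K.
      At T: go right to L.
        L is a leaf — visit L.
      Visit T.
    At V: go right to F.
      F is a leaf — visit F.
    Visit V.
  At Z: go right to P.
    At P: go left to D.
      At D: no left child.
      At D: go right to X.
        X is a leaf — visit X.
      Visit D.
    At P: go right to R.
      At R: go left to A.
        At A: go left to N.
          N is a leaf — visit N.
        At A: no right child.
        Visit A.
      At R: no right child.
      Visit R.
    Visit P.
  Visit Z.
At W: no right child.
Visit W.
Full post-order sequence: C, K, L, T, F, V, X, D, N, A, R, P, Z, W.

9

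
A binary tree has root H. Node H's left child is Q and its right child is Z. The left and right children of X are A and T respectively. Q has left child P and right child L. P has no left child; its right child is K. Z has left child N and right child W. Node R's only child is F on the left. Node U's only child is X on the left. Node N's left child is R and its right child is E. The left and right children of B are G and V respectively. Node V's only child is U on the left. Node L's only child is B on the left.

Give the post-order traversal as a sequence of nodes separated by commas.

Post-order visits the left subtree, then the right subtree, then the node.
At H: go left to Q.
  At Q: go left to P.
    At P: no left child.
    At P: go right to K.
      K is a leaf — visit K.
    Visit P.
  At Q: go right to L.
    At L: go left to B.
      At B: go left to G.
        G is a leaf — visit G.
      At B: go right to V.
        At V: go left to U.
          At U: go left to X.
            At X: go left to A.
              A is a leaf — visit A.
            At X: go right to T.
              T is a leaf — visit T.
            Visit X.
          At U: no right child.
          Visit U.
        At V: no right child.
        Visit V.
      Visit B.
    At L: no right child.
    Visit L.
  Visit Q.
At H: go right to Z.
  At Z: go left to N.
    At N: go left to R.
      At R: go left to F.
        F is a leaf — visit F.
      At R: no right child.
      Visit R.
    At N: go right to E.
      E is a leaf — visit E.
    Visit N.
  At Z: go right to W.
    W is a leaf — visit W.
  Visit Z.
Visit H.

K, P, G, A, T, X, U, V, B, L, Q, F, R, E, N, W, Z, H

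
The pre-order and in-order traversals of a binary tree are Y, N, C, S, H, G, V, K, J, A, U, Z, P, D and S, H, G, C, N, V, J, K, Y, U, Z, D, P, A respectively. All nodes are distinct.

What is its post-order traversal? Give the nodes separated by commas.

G, H, S, C, J, K, V, N, D, P, Z, U, A, Y

The first element of pre-order is the root; it splits in-order into left and right subtrees.
Root Y: left subtree has 8 nodes {S, H, G, C, N, V, J, K}, right has 5 {U, Z, D, P, A}.
  Root N: left subtree has 4 nodes {S, H, G, C}, right has 3 {V, J, K}.
    Root C: left subtree has 3 nodes {S, H, G}, right has 0 { }.
      Root S: left subtree has 0 nodes { }, right has 2 {H, G}.
        Root H: left subtree has 0 nodes { }, right has 1 {G}.
    Root V: left subtree has 0 nodes { }, right has 2 {J, K}.
      Root K: left subtree has 1 node {J}, right has 0 { }.
  Root A: left subtree has 4 nodes {U, Z, D, P}, right has 0 { }.
    Root U: left subtree has 0 nodes { }, right has 3 {Z, D, P}.
      Root Z: left subtree has 0 nodes { }, right has 2 {D, P}.
        Root P: left subtree has 1 node {D}, right has 0 { }.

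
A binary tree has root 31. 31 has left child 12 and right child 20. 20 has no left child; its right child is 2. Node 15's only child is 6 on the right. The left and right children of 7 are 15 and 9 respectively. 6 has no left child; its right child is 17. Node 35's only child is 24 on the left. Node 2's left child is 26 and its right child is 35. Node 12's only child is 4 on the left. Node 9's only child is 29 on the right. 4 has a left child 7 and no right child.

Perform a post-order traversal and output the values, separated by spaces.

17 6 15 29 9 7 4 12 26 24 35 2 20 31

Post-order visits the left subtree, then the right subtree, then the node.
At 31: go left to 12.
  At 12: go left to 4.
    At 4: go left to 7.
      At 7: go left to 15.
        At 15: no left child.
        At 15: go right to 6.
          At 6: no left child.
          At 6: go right to 17.
            17 is a leaf — visit 17.
          Visit 6.
        Visit 15.
      At 7: go right to 9.
        At 9: no left child.
        At 9: go right to 29.
          29 is a leaf — visit 29.
        Visit 9.
      Visit 7.
    At 4: no right child.
    Visit 4.
  At 12: no right child.
  Visit 12.
At 31: go right to 20.
  At 20: no left child.
  At 20: go right to 2.
    At 2: go left to 26.
      26 is a leaf — visit 26.
    At 2: go right to 35.
      At 35: go left to 24.
        24 is a leaf — visit 24.
      At 35: no right child.
      Visit 35.
    Visit 2.
  Visit 20.
Visit 31.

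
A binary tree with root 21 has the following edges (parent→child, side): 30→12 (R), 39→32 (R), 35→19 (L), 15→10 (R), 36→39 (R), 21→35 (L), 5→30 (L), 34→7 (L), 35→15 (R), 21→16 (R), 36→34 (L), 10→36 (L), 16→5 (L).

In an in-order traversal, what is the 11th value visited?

30

In-order visits the left subtree, then the node, then the right subtree.
At 21: go left to 35.
  At 35: go left to 19.
    19 is a leaf — visit 19.
  Visit 35.
  At 35: go right to 15.
    At 15: no left child.
    Visit 15.
    At 15: go right to 10.
      At 10: go left to 36.
        At 36: go left to 34.
          At 34: go left to 7.
            7 is a leaf — visit 7.
          Visit 34.
          At 34: no right child.
        Visit 36.
        At 36: go right to 39.
          At 39: no left child.
          Visit 39.
          At 39: go right to 32.
            32 is a leaf — visit 32.
      Visit 10.
      At 10: no right child.
Visit 21.
At 21: go right to 16.
  At 16: go left to 5.
    At 5: go left to 30.
      At 30: no left child.
      Visit 30.
      At 30: go right to 12.
        12 is a leaf — visit 12.
    Visit 5.
    At 5: no right child.
  Visit 16.
  At 16: no right child.
Full in-order sequence: 19, 35, 15, 7, 34, 36, 39, 32, 10, 21, 30, 12, 5, 16.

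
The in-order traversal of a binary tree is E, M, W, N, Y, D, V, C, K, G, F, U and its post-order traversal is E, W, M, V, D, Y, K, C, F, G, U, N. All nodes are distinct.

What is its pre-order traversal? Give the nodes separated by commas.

The last element of post-order is the root; it splits in-order into left and right subtrees.
Root N: left subtree has 3 nodes {E, M, W}, right has 8 {Y, D, V, C, K, G, F, U}.
  Root M: left subtree has 1 node {E}, right has 1 {W}.
  Root U: left subtree has 7 nodes {Y, D, V, C, K, G, F}, right has 0 { }.
    Root G: left subtree has 5 nodes {Y, D, V, C, K}, right has 1 {F}.
      Root C: left subtree has 3 nodes {Y, D, V}, right has 1 {K}.
        Root Y: left subtree has 0 nodes { }, right has 2 {D, V}.
          Root D: left subtree has 0 nodes { }, right has 1 {V}.

N, M, E, W, U, G, C, Y, D, V, K, F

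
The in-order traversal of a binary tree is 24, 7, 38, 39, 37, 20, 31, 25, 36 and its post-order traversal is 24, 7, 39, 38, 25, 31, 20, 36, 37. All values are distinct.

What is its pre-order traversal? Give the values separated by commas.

The last element of post-order is the root; it splits in-order into left and right subtrees.
Root 37: left subtree has 4 nodes {24, 7, 38, 39}, right has 4 {20, 31, 25, 36}.
  Root 38: left subtree has 2 nodes {24, 7}, right has 1 {39}.
    Root 7: left subtree has 1 node {24}, right has 0 { }.
  Root 36: left subtree has 3 nodes {20, 31, 25}, right has 0 { }.
    Root 20: left subtree has 0 nodes { }, right has 2 {31, 25}.
      Root 31: left subtree has 0 nodes { }, right has 1 {25}.

37, 38, 7, 24, 39, 36, 20, 31, 25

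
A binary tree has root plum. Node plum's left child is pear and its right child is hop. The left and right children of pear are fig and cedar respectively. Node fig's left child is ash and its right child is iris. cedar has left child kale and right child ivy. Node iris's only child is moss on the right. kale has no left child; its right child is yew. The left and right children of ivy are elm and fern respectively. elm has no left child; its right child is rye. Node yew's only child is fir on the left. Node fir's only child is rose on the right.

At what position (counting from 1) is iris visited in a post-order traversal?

Post-order visits the left subtree, then the right subtree, then the node.
At plum: go left to pear.
  At pear: go left to fig.
    At fig: go left to ash.
      ash is a leaf — visit ash.
    At fig: go right to iris.
      At iris: no left child.
      At iris: go right to moss.
        moss is a leaf — visit moss.
      Visit iris.
    Visit fig.
  At pear: go right to cedar.
    At cedar: go left to kale.
      At kale: no left child.
      At kale: go right to yew.
        At yew: go left to fir.
          At fir: no left child.
          At fir: go right to rose.
            rose is a leaf — visit rose.
          Visit fir.
        At yew: no right child.
        Visit yew.
      Visit kale.
    At cedar: go right to ivy.
      At ivy: go left to elm.
        At elm: no left child.
        At elm: go right to rye.
          rye is a leaf — visit rye.
        Visit elm.
      At ivy: go right to fern.
        fern is a leaf — visit fern.
      Visit ivy.
    Visit cedar.
  Visit pear.
At plum: go right to hop.
  hop is a leaf — visit hop.
Visit plum.
Full post-order sequence: ash, moss, iris, fig, rose, fir, yew, kale, rye, elm, fern, ivy, cedar, pear, hop, plum.

3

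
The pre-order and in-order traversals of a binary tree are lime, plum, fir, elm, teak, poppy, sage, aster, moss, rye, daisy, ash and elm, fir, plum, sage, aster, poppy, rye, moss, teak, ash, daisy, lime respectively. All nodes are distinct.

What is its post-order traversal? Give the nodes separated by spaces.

The first element of pre-order is the root; it splits in-order into left and right subtrees.
Root lime: left subtree has 11 nodes {elm, fir, plum, sage, aster, poppy, rye, moss, teak, ash, daisy}, right has 0 { }.
  Root plum: left subtree has 2 nodes {elm, fir}, right has 8 {sage, aster, poppy, rye, moss, teak, ash, daisy}.
    Root fir: left subtree has 1 node {elm}, right has 0 { }.
    Root teak: left subtree has 5 nodes {sage, aster, poppy, rye, moss}, right has 2 {ash, daisy}.
      Root poppy: left subtree has 2 nodes {sage, aster}, right has 2 {rye, moss}.
        Root sage: left subtree has 0 nodes { }, right has 1 {aster}.
        Root moss: left subtree has 1 node {rye}, right has 0 { }.
      Root daisy: left subtree has 1 node {ash}, right has 0 { }.

elm fir aster sage rye moss poppy ash daisy teak plum lime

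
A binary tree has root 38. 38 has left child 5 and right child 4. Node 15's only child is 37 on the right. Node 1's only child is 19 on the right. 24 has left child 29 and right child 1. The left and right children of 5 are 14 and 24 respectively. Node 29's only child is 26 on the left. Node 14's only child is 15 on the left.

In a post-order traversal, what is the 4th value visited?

26

Post-order visits the left subtree, then the right subtree, then the node.
At 38: go left to 5.
  At 5: go left to 14.
    At 14: go left to 15.
      At 15: no left child.
      At 15: go right to 37.
        37 is a leaf — visit 37.
      Visit 15.
    At 14: no right child.
    Visit 14.
  At 5: go right to 24.
    At 24: go left to 29.
      At 29: go left to 26.
        26 is a leaf — visit 26.
      At 29: no right child.
      Visit 29.
    At 24: go right to 1.
      At 1: no left child.
      At 1: go right to 19.
        19 is a leaf — visit 19.
      Visit 1.
    Visit 24.
  Visit 5.
At 38: go right to 4.
  4 is a leaf — visit 4.
Visit 38.
Full post-order sequence: 37, 15, 14, 26, 29, 19, 1, 24, 5, 4, 38.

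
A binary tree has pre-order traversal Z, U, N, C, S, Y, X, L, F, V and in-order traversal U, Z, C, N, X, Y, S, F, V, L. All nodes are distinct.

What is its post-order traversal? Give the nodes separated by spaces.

The first element of pre-order is the root; it splits in-order into left and right subtrees.
Root Z: left subtree has 1 node {U}, right has 8 {C, N, X, Y, S, F, V, L}.
  Root N: left subtree has 1 node {C}, right has 6 {X, Y, S, F, V, L}.
    Root S: left subtree has 2 nodes {X, Y}, right has 3 {F, V, L}.
      Root Y: left subtree has 1 node {X}, right has 0 { }.
      Root L: left subtree has 2 nodes {F, V}, right has 0 { }.
        Root F: left subtree has 0 nodes { }, right has 1 {V}.

U C X Y V F L S N Z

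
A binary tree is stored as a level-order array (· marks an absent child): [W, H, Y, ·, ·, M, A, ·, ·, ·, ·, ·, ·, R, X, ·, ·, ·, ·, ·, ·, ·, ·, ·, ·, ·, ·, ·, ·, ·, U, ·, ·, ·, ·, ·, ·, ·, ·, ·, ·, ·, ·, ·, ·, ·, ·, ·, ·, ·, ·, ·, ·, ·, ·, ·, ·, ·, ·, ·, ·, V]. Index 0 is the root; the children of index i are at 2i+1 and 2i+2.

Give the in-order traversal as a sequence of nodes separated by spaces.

H W M Y R A X V U

In-order visits the left subtree, then the node, then the right subtree.
At W: go left to H.
  H is a leaf — visit H.
Visit W.
At W: go right to Y.
  At Y: go left to M.
    M is a leaf — visit M.
  Visit Y.
  At Y: go right to A.
    At A: go left to R.
      R is a leaf — visit R.
    Visit A.
    At A: go right to X.
      At X: no left child.
      Visit X.
      At X: go right to U.
        At U: go left to V.
          V is a leaf — visit V.
        Visit U.
        At U: no right child.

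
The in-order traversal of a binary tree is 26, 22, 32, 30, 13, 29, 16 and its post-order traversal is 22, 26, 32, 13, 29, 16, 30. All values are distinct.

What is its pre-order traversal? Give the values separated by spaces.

The last element of post-order is the root; it splits in-order into left and right subtrees.
Root 30: left subtree has 3 nodes {26, 22, 32}, right has 3 {13, 29, 16}.
  Root 32: left subtree has 2 nodes {26, 22}, right has 0 { }.
    Root 26: left subtree has 0 nodes { }, right has 1 {22}.
  Root 16: left subtree has 2 nodes {13, 29}, right has 0 { }.
    Root 29: left subtree has 1 node {13}, right has 0 { }.

30 32 26 22 16 29 13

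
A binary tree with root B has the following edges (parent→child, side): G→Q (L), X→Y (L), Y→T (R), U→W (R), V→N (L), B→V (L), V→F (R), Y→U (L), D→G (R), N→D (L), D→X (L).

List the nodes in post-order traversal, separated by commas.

W, U, T, Y, X, Q, G, D, N, F, V, B

Post-order visits the left subtree, then the right subtree, then the node.
At B: go left to V.
  At V: go left to N.
    At N: go left to D.
      At D: go left to X.
        At X: go left to Y.
          At Y: go left to U.
            At U: no left child.
            At U: go right to W.
              W is a leaf — visit W.
            Visit U.
          At Y: go right to T.
            T is a leaf — visit T.
          Visit Y.
        At X: no right child.
        Visit X.
      At D: go right to G.
        At G: go left to Q.
          Q is a leaf — visit Q.
        At G: no right child.
        Visit G.
      Visit D.
    At N: no right child.
    Visit N.
  At V: go right to F.
    F is a leaf — visit F.
  Visit V.
At B: no right child.
Visit B.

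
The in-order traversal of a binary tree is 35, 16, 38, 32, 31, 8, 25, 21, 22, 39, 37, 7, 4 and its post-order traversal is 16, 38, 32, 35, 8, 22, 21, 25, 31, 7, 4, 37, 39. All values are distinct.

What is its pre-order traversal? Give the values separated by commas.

The last element of post-order is the root; it splits in-order into left and right subtrees.
Root 39: left subtree has 9 nodes {35, 16, 38, 32, 31, 8, 25, 21, 22}, right has 3 {37, 7, 4}.
  Root 31: left subtree has 4 nodes {35, 16, 38, 32}, right has 4 {8, 25, 21, 22}.
    Root 35: left subtree has 0 nodes { }, right has 3 {16, 38, 32}.
      Root 32: left subtree has 2 nodes {16, 38}, right has 0 { }.
        Root 38: left subtree has 1 node {16}, right has 0 { }.
    Root 25: left subtree has 1 node {8}, right has 2 {21, 22}.
      Root 21: left subtree has 0 nodes { }, right has 1 {22}.
  Root 37: left subtree has 0 nodes { }, right has 2 {7, 4}.
    Root 4: left subtree has 1 node {7}, right has 0 { }.

39, 31, 35, 32, 38, 16, 25, 8, 21, 22, 37, 4, 7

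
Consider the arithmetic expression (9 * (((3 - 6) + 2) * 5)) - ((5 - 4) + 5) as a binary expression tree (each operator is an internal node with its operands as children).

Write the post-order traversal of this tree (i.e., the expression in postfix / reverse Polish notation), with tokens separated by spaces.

Post-order on an expression tree gives postfix notation: for each operator, emit left operand, right operand, then the operator.

9 3 6 - 2 + 5 * * 5 4 - 5 + -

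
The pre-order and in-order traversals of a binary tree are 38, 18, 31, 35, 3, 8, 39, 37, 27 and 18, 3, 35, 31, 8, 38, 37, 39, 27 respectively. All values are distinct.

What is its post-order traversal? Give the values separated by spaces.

The first element of pre-order is the root; it splits in-order into left and right subtrees.
Root 38: left subtree has 5 nodes {18, 3, 35, 31, 8}, right has 3 {37, 39, 27}.
  Root 18: left subtree has 0 nodes { }, right has 4 {3, 35, 31, 8}.
    Root 31: left subtree has 2 nodes {3, 35}, right has 1 {8}.
      Root 35: left subtree has 1 node {3}, right has 0 { }.
  Root 39: left subtree has 1 node {37}, right has 1 {27}.

3 35 8 31 18 37 27 39 38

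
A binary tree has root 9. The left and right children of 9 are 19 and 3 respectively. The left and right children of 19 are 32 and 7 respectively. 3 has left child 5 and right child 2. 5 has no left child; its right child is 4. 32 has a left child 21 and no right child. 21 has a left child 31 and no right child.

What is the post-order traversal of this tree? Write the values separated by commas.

31, 21, 32, 7, 19, 4, 5, 2, 3, 9

Post-order visits the left subtree, then the right subtree, then the node.
At 9: go left to 19.
  At 19: go left to 32.
    At 32: go left to 21.
      At 21: go left to 31.
        31 is a leaf — visit 31.
      At 21: no right child.
      Visit 21.
    At 32: no right child.
    Visit 32.
  At 19: go right to 7.
    7 is a leaf — visit 7.
  Visit 19.
At 9: go right to 3.
  At 3: go left to 5.
    At 5: no left child.
    At 5: go right to 4.
      4 is a leaf — visit 4.
    Visit 5.
  At 3: go right to 2.
    2 is a leaf — visit 2.
  Visit 3.
Visit 9.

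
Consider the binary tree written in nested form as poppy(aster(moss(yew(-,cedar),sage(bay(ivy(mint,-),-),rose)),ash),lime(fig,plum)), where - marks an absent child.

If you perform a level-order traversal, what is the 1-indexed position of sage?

Level-order visits nodes level by level from the root, left to right within each level.
Level 0: poppy
Level 1: aster, lime
Level 2: moss, ash, fig, plum
Level 3: yew, sage
Level 4: cedar, bay, rose
Level 5: ivy
Level 6: mint
Full level-order sequence: poppy, aster, lime, moss, ash, fig, plum, yew, sage, cedar, bay, rose, ivy, mint.

9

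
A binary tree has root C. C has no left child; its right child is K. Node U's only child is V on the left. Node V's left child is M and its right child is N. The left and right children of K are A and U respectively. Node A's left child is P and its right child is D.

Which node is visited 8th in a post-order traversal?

Post-order visits the left subtree, then the right subtree, then the node.
At C: no left child.
At C: go right to K.
  At K: go left to A.
    At A: go left to P.
      P is a leaf — visit P.
    At A: go right to D.
      D is a leaf — visit D.
    Visit A.
  At K: go right to U.
    At U: go left to V.
      At V: go left to M.
        M is a leaf — visit M.
      At V: go right to N.
        N is a leaf — visit N.
      Visit V.
    At U: no right child.
    Visit U.
  Visit K.
Visit C.
Full post-order sequence: P, D, A, M, N, V, U, K, C.

K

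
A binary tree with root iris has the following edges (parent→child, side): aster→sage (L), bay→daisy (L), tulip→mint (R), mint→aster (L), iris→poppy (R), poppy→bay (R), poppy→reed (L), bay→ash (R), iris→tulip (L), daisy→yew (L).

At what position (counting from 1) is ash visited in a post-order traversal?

8

Post-order visits the left subtree, then the right subtree, then the node.
At iris: go left to tulip.
  At tulip: no left child.
  At tulip: go right to mint.
    At mint: go left to aster.
      At aster: go left to sage.
        sage is a leaf — visit sage.
      At aster: no right child.
      Visit aster.
    At mint: no right child.
    Visit mint.
  Visit tulip.
At iris: go right to poppy.
  At poppy: go left to reed.
    reed is a leaf — visit reed.
  At poppy: go right to bay.
    At bay: go left to daisy.
      At daisy: go left to yew.
        yew is a leaf — visit yew.
      At daisy: no right child.
      Visit daisy.
    At bay: go right to ash.
      ash is a leaf — visit ash.
    Visit bay.
  Visit poppy.
Visit iris.
Full post-order sequence: sage, aster, mint, tulip, reed, yew, daisy, ash, bay, poppy, iris.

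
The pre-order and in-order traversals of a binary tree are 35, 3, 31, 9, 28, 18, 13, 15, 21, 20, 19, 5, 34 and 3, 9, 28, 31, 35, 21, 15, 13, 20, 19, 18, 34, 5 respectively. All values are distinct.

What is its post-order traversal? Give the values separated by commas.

The first element of pre-order is the root; it splits in-order into left and right subtrees.
Root 35: left subtree has 4 nodes {3, 9, 28, 31}, right has 8 {21, 15, 13, 20, 19, 18, 34, 5}.
  Root 3: left subtree has 0 nodes { }, right has 3 {9, 28, 31}.
    Root 31: left subtree has 2 nodes {9, 28}, right has 0 { }.
      Root 9: left subtree has 0 nodes { }, right has 1 {28}.
  Root 18: left subtree has 5 nodes {21, 15, 13, 20, 19}, right has 2 {34, 5}.
    Root 13: left subtree has 2 nodes {21, 15}, right has 2 {20, 19}.
      Root 15: left subtree has 1 node {21}, right has 0 { }.
      Root 20: left subtree has 0 nodes { }, right has 1 {19}.
    Root 5: left subtree has 1 node {34}, right has 0 { }.

28, 9, 31, 3, 21, 15, 19, 20, 13, 34, 5, 18, 35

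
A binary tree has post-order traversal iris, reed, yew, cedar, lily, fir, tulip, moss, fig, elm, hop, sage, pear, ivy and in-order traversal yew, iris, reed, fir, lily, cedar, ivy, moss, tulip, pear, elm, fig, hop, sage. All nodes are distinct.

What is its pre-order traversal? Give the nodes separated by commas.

ivy, fir, yew, reed, iris, lily, cedar, pear, moss, tulip, sage, hop, elm, fig

The last element of post-order is the root; it splits in-order into left and right subtrees.
Root ivy: left subtree has 6 nodes {yew, iris, reed, fir, lily, cedar}, right has 7 {moss, tulip, pear, elm, fig, hop, sage}.
  Root fir: left subtree has 3 nodes {yew, iris, reed}, right has 2 {lily, cedar}.
    Root yew: left subtree has 0 nodes { }, right has 2 {iris, reed}.
      Root reed: left subtree has 1 node {iris}, right has 0 { }.
    Root lily: left subtree has 0 nodes { }, right has 1 {cedar}.
  Root pear: left subtree has 2 nodes {moss, tulip}, right has 4 {elm, fig, hop, sage}.
    Root moss: left subtree has 0 nodes { }, right has 1 {tulip}.
    Root sage: left subtree has 3 nodes {elm, fig, hop}, right has 0 { }.
      Root hop: left subtree has 2 nodes {elm, fig}, right has 0 { }.
        Root elm: left subtree has 0 nodes { }, right has 1 {fig}.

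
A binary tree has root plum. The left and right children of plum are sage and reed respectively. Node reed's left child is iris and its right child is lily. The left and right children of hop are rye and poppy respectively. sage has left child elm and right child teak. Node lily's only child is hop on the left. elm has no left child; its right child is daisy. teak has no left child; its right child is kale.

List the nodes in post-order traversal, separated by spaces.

daisy elm kale teak sage iris rye poppy hop lily reed plum

Post-order visits the left subtree, then the right subtree, then the node.
At plum: go left to sage.
  At sage: go left to elm.
    At elm: no left child.
    At elm: go right to daisy.
      daisy is a leaf — visit daisy.
    Visit elm.
  At sage: go right to teak.
    At teak: no left child.
    At teak: go right to kale.
      kale is a leaf — visit kale.
    Visit teak.
  Visit sage.
At plum: go right to reed.
  At reed: go left to iris.
    iris is a leaf — visit iris.
  At reed: go right to lily.
    At lily: go left to hop.
      At hop: go left to rye.
        rye is a leaf — visit rye.
      At hop: go right to poppy.
        poppy is a leaf — visit poppy.
      Visit hop.
    At lily: no right child.
    Visit lily.
  Visit reed.
Visit plum.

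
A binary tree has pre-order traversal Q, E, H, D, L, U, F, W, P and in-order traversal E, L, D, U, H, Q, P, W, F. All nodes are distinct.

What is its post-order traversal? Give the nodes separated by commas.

The first element of pre-order is the root; it splits in-order into left and right subtrees.
Root Q: left subtree has 5 nodes {E, L, D, U, H}, right has 3 {P, W, F}.
  Root E: left subtree has 0 nodes { }, right has 4 {L, D, U, H}.
    Root H: left subtree has 3 nodes {L, D, U}, right has 0 { }.
      Root D: left subtree has 1 node {L}, right has 1 {U}.
  Root F: left subtree has 2 nodes {P, W}, right has 0 { }.
    Root W: left subtree has 1 node {P}, right has 0 { }.

L, U, D, H, E, P, W, F, Q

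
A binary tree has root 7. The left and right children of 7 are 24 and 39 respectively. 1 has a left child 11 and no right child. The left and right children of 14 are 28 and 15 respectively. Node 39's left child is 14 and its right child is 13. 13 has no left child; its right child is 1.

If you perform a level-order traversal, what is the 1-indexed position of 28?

6

Level-order visits nodes level by level from the root, left to right within each level.
Level 0: 7
Level 1: 24, 39
Level 2: 14, 13
Level 3: 28, 15, 1
Level 4: 11
Full level-order sequence: 7, 24, 39, 14, 13, 28, 15, 1, 11.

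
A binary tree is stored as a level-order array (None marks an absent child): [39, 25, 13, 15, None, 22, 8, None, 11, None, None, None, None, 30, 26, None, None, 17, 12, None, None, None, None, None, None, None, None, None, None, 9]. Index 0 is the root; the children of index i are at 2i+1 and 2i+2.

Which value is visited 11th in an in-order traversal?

9

In-order visits the left subtree, then the node, then the right subtree.
At 39: go left to 25.
  At 25: go left to 15.
    At 15: no left child.
    Visit 15.
    At 15: go right to 11.
      At 11: go left to 17.
        17 is a leaf — visit 17.
      Visit 11.
      At 11: go right to 12.
        12 is a leaf — visit 12.
  Visit 25.
  At 25: no right child.
Visit 39.
At 39: go right to 13.
  At 13: go left to 22.
    22 is a leaf — visit 22.
  Visit 13.
  At 13: go right to 8.
    At 8: go left to 30.
      30 is a leaf — visit 30.
    Visit 8.
    At 8: go right to 26.
      At 26: go left to 9.
        9 is a leaf — visit 9.
      Visit 26.
      At 26: no right child.
Full in-order sequence: 15, 17, 11, 12, 25, 39, 22, 13, 30, 8, 9, 26.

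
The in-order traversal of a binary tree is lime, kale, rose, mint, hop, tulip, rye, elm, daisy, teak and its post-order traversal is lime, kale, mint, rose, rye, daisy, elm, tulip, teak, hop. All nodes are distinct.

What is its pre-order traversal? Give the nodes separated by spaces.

hop rose kale lime mint teak tulip elm rye daisy

The last element of post-order is the root; it splits in-order into left and right subtrees.
Root hop: left subtree has 4 nodes {lime, kale, rose, mint}, right has 5 {tulip, rye, elm, daisy, teak}.
  Root rose: left subtree has 2 nodes {lime, kale}, right has 1 {mint}.
    Root kale: left subtree has 1 node {lime}, right has 0 { }.
  Root teak: left subtree has 4 nodes {tulip, rye, elm, daisy}, right has 0 { }.
    Root tulip: left subtree has 0 nodes { }, right has 3 {rye, elm, daisy}.
      Root elm: left subtree has 1 node {rye}, right has 1 {daisy}.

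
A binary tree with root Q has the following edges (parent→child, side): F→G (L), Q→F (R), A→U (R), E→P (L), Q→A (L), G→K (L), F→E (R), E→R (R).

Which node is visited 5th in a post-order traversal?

P

Post-order visits the left subtree, then the right subtree, then the node.
At Q: go left to A.
  At A: no left child.
  At A: go right to U.
    U is a leaf — visit U.
  Visit A.
At Q: go right to F.
  At F: go left to G.
    At G: go left to K.
      K is a leaf — visit K.
    At G: no right child.
    Visit G.
  At F: go right to E.
    At E: go left to P.
      P is a leaf — visit P.
    At E: go right to R.
      R is a leaf — visit R.
    Visit E.
  Visit F.
Visit Q.
Full post-order sequence: U, A, K, G, P, R, E, F, Q.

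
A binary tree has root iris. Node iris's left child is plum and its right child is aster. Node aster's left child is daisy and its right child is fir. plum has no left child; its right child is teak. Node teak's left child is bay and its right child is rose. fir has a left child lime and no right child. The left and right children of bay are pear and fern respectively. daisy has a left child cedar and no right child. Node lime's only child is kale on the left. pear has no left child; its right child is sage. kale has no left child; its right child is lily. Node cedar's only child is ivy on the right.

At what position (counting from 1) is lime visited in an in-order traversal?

15

In-order visits the left subtree, then the node, then the right subtree.
At iris: go left to plum.
  At plum: no left child.
  Visit plum.
  At plum: go right to teak.
    At teak: go left to bay.
      At bay: go left to pear.
        At pear: no left child.
        Visit pear.
        At pear: go right to sage.
          sage is a leaf — visit sage.
      Visit bay.
      At bay: go right to fern.
        fern is a leaf — visit fern.
    Visit teak.
    At teak: go right to rose.
      rose is a leaf — visit rose.
Visit iris.
At iris: go right to aster.
  At aster: go left to daisy.
    At daisy: go left to cedar.
      At cedar: no left child.
      Visit cedar.
      At cedar: go right to ivy.
        ivy is a leaf — visit ivy.
    Visit daisy.
    At daisy: no right child.
  Visit aster.
  At aster: go right to fir.
    At fir: go left to lime.
      At lime: go left to kale.
        At kale: no left child.
        Visit kale.
        At kale: go right to lily.
          lily is a leaf — visit lily.
      Visit lime.
      At lime: no right child.
    Visit fir.
    At fir: no right child.
Full in-order sequence: plum, pear, sage, bay, fern, teak, rose, iris, cedar, ivy, daisy, aster, kale, lily, lime, fir.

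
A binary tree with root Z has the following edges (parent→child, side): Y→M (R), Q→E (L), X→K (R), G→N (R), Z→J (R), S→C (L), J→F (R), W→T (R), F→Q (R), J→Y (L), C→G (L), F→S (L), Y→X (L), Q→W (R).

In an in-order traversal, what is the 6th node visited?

In-order visits the left subtree, then the node, then the right subtree.
At Z: no left child.
Visit Z.
At Z: go right to J.
  At J: go left to Y.
    At Y: go left to X.
      At X: no left child.
      Visit X.
      At X: go right to K.
        K is a leaf — visit K.
    Visit Y.
    At Y: go right to M.
      M is a leaf — visit M.
  Visit J.
  At J: go right to F.
    At F: go left to S.
      At S: go left to C.
        At C: go left to G.
          At G: no left child.
          Visit G.
          At G: go right to N.
            N is a leaf — visit N.
        Visit C.
        At C: no right child.
      Visit S.
      At S: no right child.
    Visit F.
    At F: go right to Q.
      At Q: go left to E.
        E is a leaf — visit E.
      Visit Q.
      At Q: go right to W.
        At W: no left child.
        Visit W.
        At W: go right to T.
          T is a leaf — visit T.
Full in-order sequence: Z, X, K, Y, M, J, G, N, C, S, F, E, Q, W, T.

J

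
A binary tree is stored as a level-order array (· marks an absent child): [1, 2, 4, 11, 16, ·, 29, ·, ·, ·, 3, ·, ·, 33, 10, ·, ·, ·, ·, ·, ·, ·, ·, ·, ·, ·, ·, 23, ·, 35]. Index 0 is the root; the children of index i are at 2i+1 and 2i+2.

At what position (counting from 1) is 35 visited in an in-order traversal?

In-order visits the left subtree, then the node, then the right subtree.
At 1: go left to 2.
  At 2: go left to 11.
    11 is a leaf — visit 11.
  Visit 2.
  At 2: go right to 16.
    At 16: no left child.
    Visit 16.
    At 16: go right to 3.
      3 is a leaf — visit 3.
Visit 1.
At 1: go right to 4.
  At 4: no left child.
  Visit 4.
  At 4: go right to 29.
    At 29: go left to 33.
      At 33: go left to 23.
        23 is a leaf — visit 23.
      Visit 33.
      At 33: no right child.
    Visit 29.
    At 29: go right to 10.
      At 10: go left to 35.
        35 is a leaf — visit 35.
      Visit 10.
      At 10: no right child.
Full in-order sequence: 11, 2, 16, 3, 1, 4, 23, 33, 29, 35, 10.

10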